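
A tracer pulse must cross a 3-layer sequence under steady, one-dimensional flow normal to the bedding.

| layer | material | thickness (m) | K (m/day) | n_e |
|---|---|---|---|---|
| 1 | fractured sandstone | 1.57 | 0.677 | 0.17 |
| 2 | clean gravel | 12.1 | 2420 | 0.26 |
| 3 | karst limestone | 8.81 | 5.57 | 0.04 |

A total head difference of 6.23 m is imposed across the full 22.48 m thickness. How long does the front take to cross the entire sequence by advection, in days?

With flow normal to the layers, continuity requires the same specific discharge q through every layer.
Σ(b_i/K_i) = 1.57/0.677 + 12.1/2420 + 8.81/5.57 = 3.906 d.
q = Δh / Σ(b_i/K_i) = 6.23 / 3.906 = 1.595 m/day.
In each layer the seepage velocity is v_i = q/n_i, so the layer transit time is t_i = b_i·n_i / q:
  layer 1 (fractured sandstone): t_1 = 1.57 × 0.17 / 1.595 = 0.1673 d
  layer 2 (clean gravel): t_2 = 12.1 × 0.26 / 1.595 = 1.972 d
  layer 3 (karst limestone): t_3 = 8.81 × 0.04 / 1.595 = 0.2209 d
Total t = Σ t_i = 2.361 days.

2.36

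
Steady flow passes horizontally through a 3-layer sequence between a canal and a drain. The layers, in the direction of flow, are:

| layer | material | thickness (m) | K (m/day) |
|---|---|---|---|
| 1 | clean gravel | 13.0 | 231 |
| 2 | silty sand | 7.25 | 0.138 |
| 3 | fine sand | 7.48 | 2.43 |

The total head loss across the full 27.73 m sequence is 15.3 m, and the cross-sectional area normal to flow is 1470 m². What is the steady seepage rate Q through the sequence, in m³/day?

404

Flow is perpendicular to layering, so the layers act in series and the equivalent K is the thickness-weighted harmonic mean.
Total thickness L = 13.0 + 7.25 + 7.48 = 27.73 m.
Σ(b_i/K_i) = 13.0/231 + 7.25/0.138 + 7.48/2.43 = 55.67 d.
K_eq = L / Σ(b_i/K_i) = 27.73 / 55.67 = 0.4981 m/day.
Q = K_eq · A · (Δh/L) = 0.4981 × 1470 × (15.3/27.73) = 404.0 m³/day.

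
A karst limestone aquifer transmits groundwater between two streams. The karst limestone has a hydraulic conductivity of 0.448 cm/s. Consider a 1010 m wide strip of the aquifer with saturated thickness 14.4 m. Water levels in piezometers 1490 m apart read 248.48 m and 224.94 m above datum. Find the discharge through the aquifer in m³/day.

88900

Convert K: 0.448 cm/s × 864 = 387.1 m/day.
Cross-sectional area A = 1010 × 14.4 = 14544 m².
Hydraulic gradient i = (248.48 − 224.94) / 1490 = 23.54 / 1490 = 0.01580.
Darcy's law: Q = K · A · i = 387.1 × 14544 × 0.01580 = 88940 m³/day.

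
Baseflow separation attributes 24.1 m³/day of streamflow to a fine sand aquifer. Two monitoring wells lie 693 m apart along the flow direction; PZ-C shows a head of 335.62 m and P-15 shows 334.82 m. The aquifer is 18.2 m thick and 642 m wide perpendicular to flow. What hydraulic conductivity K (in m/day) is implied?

1.79

Cross-sectional area A = 642 × 18.2 = 11684 m².
Hydraulic gradient i = (335.62 − 334.82) / 693 = 0.8 / 693 = 0.001154.
From Q = K·A·i, K = Q / (A·i) = 24.1 / (11684 × 0.001154) = 1.787 m/day.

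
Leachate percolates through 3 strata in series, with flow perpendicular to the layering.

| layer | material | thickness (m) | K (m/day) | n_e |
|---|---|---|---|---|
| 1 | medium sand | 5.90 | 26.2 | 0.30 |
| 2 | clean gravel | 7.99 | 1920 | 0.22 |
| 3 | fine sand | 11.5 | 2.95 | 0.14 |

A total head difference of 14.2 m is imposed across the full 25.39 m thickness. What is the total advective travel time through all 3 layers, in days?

1.49

With flow normal to the layers, continuity requires the same specific discharge q through every layer.
Σ(b_i/K_i) = 5.90/26.2 + 7.99/1920 + 11.5/2.95 = 4.128 d.
q = Δh / Σ(b_i/K_i) = 14.2 / 4.128 = 3.440 m/day.
In each layer the seepage velocity is v_i = q/n_i, so the layer transit time is t_i = b_i·n_i / q:
  layer 1 (medium sand): t_1 = 5.90 × 0.30 / 3.440 = 0.5145 d
  layer 2 (clean gravel): t_2 = 7.99 × 0.22 / 3.440 = 0.5110 d
  layer 3 (fine sand): t_3 = 11.5 × 0.14 / 3.440 = 0.4680 d
Total t = Σ t_i = 1.493 days.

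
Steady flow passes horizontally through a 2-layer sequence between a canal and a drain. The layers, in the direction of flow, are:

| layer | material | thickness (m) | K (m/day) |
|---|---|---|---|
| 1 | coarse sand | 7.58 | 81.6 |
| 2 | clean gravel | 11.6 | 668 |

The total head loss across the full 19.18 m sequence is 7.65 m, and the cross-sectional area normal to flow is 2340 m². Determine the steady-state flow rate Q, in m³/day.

162000

Flow is perpendicular to layering, so the layers act in series and the equivalent K is the thickness-weighted harmonic mean.
Total thickness L = 7.58 + 11.6 = 19.18 m.
Σ(b_i/K_i) = 7.58/81.6 + 11.6/668 = 0.1103 d.
K_eq = L / Σ(b_i/K_i) = 19.18 / 0.1103 = 174.0 m/day.
Q = K_eq · A · (Δh/L) = 174.0 × 2340 × (7.65/19.18) = 1.624e+05 m³/day.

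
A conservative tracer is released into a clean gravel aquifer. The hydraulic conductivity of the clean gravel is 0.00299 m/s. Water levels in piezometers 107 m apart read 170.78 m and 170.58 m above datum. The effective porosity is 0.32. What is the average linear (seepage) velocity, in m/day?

1.51

Convert K: 0.00299 m/s × 86400 = 258.3 m/day.
Hydraulic gradient i = (170.78 − 170.58) / 107 = 0.2 / 107 = 0.001869.
Darcy flux q = K · i = 258.3 × 0.001869 = 0.4829 m/day.
Seepage velocity v = q / n_e = 0.4829 / 0.32 = 1.509 m/day.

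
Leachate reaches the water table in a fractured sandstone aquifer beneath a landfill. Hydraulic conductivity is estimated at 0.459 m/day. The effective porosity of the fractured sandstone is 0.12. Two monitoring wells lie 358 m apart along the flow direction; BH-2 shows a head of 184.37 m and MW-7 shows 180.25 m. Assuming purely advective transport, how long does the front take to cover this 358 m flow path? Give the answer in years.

22.3

Hydraulic gradient i = (184.37 − 180.25) / 358 = 4.12 / 358 = 0.01151.
Darcy flux q = K · i = 0.4590 × 0.01151 = 0.005282 m/day.
Seepage velocity v = q / n_e = 0.005282 / 0.12 = 0.04402 m/day.
Travel time t = L / v = 358 / 0.04402 = 8133 days = 22.27 years.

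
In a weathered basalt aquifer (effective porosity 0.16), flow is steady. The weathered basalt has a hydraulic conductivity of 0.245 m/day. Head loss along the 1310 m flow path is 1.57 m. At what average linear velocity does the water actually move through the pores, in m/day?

0.00184

Hydraulic gradient i = Δh / L = 1.57 / 1310 = 0.001198.
Darcy flux q = K · i = 0.2450 × 0.001198 = 0.0002936 m/day.
Seepage velocity v = q / n_e = 0.0002936 / 0.16 = 0.001835 m/day.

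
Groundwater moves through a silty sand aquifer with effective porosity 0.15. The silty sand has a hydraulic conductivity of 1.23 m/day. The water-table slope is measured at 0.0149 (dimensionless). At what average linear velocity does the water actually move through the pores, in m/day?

Hydraulic gradient i = 0.0149.
Darcy flux q = K · i = 1.230 × 0.01490 = 0.01833 m/day.
Seepage velocity v = q / n_e = 0.01833 / 0.15 = 0.1222 m/day.

0.122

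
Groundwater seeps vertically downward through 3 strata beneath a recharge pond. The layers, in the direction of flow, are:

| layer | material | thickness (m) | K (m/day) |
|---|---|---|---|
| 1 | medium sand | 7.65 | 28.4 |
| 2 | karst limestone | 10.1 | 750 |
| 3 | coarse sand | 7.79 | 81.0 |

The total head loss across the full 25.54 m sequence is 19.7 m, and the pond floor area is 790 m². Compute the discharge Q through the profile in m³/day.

Flow is perpendicular to layering, so the layers act in series and the equivalent K is the thickness-weighted harmonic mean.
Total thickness L = 7.65 + 10.1 + 7.79 = 25.54 m.
Σ(b_i/K_i) = 7.65/28.4 + 10.1/750 + 7.79/81.0 = 0.3790 d.
K_eq = L / Σ(b_i/K_i) = 25.54 / 0.3790 = 67.39 m/day.
Q = K_eq · A · (Δh/L) = 67.39 × 790 × (19.7/25.54) = 41063 m³/day.

41100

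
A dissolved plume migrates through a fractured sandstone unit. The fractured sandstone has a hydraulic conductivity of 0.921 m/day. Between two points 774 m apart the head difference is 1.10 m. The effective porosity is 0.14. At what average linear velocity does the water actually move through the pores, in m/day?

Hydraulic gradient i = Δh / L = 1.10 / 774 = 0.001421.
Darcy flux q = K · i = 0.9210 × 0.001421 = 0.001309 m/day.
Seepage velocity v = q / n_e = 0.001309 / 0.14 = 0.009349 m/day.

0.00935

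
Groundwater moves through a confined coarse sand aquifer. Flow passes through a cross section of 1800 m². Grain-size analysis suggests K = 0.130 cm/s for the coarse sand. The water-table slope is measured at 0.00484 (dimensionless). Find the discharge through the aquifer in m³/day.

979

Convert K: 0.130 cm/s × 864 = 112.3 m/day.
Hydraulic gradient i = 0.00484.
Darcy's law: Q = K · A · i = 112.3 × 1800 × 0.004840 = 978.5 m³/day.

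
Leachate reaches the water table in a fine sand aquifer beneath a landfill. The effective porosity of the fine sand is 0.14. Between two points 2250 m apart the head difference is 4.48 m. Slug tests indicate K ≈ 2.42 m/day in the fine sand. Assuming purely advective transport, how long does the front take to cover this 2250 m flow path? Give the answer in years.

Hydraulic gradient i = Δh / L = 4.48 / 2250 = 0.001991.
Darcy flux q = K · i = 2.420 × 0.001991 = 0.004818 m/day.
Seepage velocity v = q / n_e = 0.004818 / 0.14 = 0.03442 m/day.
Travel time t = L / v = 2250 / 0.03442 = 65373 days = 179.0 years.

179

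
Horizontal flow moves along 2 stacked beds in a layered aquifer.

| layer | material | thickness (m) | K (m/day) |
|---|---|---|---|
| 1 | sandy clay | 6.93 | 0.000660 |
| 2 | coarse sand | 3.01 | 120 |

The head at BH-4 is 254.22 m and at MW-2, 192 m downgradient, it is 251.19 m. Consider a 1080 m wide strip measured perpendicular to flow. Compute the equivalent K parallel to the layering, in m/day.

Flow is parallel to layering, so each bed carries its own Darcy discharge and the transmissivities add.
Σ(K_i·b_i) = 0.000660×6.93 + 120×3.01 = 361.2 m²/day.
Total thickness b = 9.940 m, so K_eq = Σ(K_i·b_i)/b = 36.34 m/day.

36.3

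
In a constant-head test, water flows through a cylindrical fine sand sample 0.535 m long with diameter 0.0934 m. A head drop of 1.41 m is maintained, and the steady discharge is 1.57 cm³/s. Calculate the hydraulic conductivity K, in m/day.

Cross-sectional area A = π·(d/2)² = π × (0.0934/2)² = 0.006851 m².
Convert discharge: 1.57 cm³/s = 1.570e-06 m³/s.
Darcy's law rearranged: K = Q·L / (A·Δh) = 1.570e-06 × 0.535 / (0.006851 × 1.41) = 8.695e-05 m/s = 7.512 m/day.

7.51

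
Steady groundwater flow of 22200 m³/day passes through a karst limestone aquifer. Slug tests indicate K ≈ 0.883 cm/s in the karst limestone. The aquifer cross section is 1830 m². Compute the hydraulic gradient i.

0.0159

Convert K: 0.883 cm/s × 864 = 762.9 m/day.
From Q = K·A·i, i = Q / (K·A) = 22200 / (762.9 × 1830) = 0.01590.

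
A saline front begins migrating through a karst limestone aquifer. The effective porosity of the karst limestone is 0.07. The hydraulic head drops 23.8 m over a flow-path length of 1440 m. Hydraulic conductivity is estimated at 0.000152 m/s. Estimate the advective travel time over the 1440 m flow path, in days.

464

Convert K: 0.000152 m/s × 86400 = 13.13 m/day.
Hydraulic gradient i = Δh / L = 23.8 / 1440 = 0.01653.
Darcy flux q = K · i = 13.13 × 0.01653 = 0.2171 m/day.
Seepage velocity v = q / n_e = 0.2171 / 0.07 = 3.101 m/day.
Travel time t = L / v = 1440 / 3.101 = 464.4 days.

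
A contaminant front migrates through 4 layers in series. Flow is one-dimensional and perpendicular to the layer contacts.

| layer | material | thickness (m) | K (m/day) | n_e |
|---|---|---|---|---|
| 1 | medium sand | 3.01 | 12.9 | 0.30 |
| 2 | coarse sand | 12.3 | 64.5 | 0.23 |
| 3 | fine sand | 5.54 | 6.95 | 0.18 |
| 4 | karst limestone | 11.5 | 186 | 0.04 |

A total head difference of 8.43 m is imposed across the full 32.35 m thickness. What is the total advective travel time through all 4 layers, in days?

With flow normal to the layers, continuity requires the same specific discharge q through every layer.
Σ(b_i/K_i) = 3.01/12.9 + 12.3/64.5 + 5.54/6.95 + 11.5/186 = 1.283 d.
q = Δh / Σ(b_i/K_i) = 8.43 / 1.283 = 6.571 m/day.
In each layer the seepage velocity is v_i = q/n_i, so the layer transit time is t_i = b_i·n_i / q:
  layer 1 (medium sand): t_1 = 3.01 × 0.30 / 6.571 = 0.1374 d
  layer 2 (coarse sand): t_2 = 12.3 × 0.23 / 6.571 = 0.4306 d
  layer 3 (fine sand): t_3 = 5.54 × 0.18 / 6.571 = 0.1518 d
  layer 4 (karst limestone): t_4 = 11.5 × 0.04 / 6.571 = 0.07001 d
Total t = Σ t_i = 0.7898 days.

0.790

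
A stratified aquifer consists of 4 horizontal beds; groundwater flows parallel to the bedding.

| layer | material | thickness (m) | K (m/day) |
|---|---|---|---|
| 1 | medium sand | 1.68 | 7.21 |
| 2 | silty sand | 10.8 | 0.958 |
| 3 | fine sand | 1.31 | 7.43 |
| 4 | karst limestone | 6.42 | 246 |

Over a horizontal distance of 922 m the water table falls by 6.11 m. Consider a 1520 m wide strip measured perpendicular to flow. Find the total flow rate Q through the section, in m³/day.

16200

Flow is parallel to layering, so each bed carries its own Darcy discharge and the transmissivities add.
Σ(K_i·b_i) = 7.21×1.68 + 0.958×10.8 + 7.43×1.31 + 246×6.42 = 1612 m²/day.
Hydraulic gradient i = Δh / L = 6.11 / 922 = 0.006627.
Q = Σ(K_i·b_i) · W · i = 1612 × 1520 × 0.006627 = 16233 m³/day.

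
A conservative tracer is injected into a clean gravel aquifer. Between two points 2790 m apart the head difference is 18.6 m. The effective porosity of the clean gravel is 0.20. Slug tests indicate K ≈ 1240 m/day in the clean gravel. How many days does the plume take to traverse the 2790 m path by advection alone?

67.5

Hydraulic gradient i = Δh / L = 18.6 / 2790 = 0.006667.
Darcy flux q = K · i = 1240 × 0.006667 = 8.267 m/day.
Seepage velocity v = q / n_e = 8.267 / 0.20 = 41.33 m/day.
Travel time t = L / v = 2790 / 41.33 = 67.50 days.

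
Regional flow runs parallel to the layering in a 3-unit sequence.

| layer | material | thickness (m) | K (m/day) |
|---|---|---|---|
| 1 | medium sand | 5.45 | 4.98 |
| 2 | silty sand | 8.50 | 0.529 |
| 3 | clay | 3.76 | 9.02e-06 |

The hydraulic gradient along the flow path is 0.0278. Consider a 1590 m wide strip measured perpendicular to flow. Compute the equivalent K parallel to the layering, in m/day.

1.79

Flow is parallel to layering, so each bed carries its own Darcy discharge and the transmissivities add.
Σ(K_i·b_i) = 4.98×5.45 + 0.529×8.50 + 9.02e-06×3.76 = 31.64 m²/day.
Total thickness b = 17.71 m, so K_eq = Σ(K_i·b_i)/b = 1.786 m/day.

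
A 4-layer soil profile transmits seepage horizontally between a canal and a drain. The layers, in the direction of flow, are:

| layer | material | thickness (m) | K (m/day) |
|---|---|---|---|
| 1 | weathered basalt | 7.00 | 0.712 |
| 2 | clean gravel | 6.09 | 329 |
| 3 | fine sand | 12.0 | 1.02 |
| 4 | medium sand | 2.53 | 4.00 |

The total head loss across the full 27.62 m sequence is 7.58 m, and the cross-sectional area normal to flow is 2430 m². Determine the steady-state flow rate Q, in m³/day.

828

Flow is perpendicular to layering, so the layers act in series and the equivalent K is the thickness-weighted harmonic mean.
Total thickness L = 7.00 + 6.09 + 12.0 + 2.53 = 27.62 m.
Σ(b_i/K_i) = 7.00/0.712 + 6.09/329 + 12.0/1.02 + 2.53/4.00 = 22.25 d.
K_eq = L / Σ(b_i/K_i) = 27.62 / 22.25 = 1.242 m/day.
Q = K_eq · A · (Δh/L) = 1.242 × 2430 × (7.58/27.62) = 827.9 m³/day.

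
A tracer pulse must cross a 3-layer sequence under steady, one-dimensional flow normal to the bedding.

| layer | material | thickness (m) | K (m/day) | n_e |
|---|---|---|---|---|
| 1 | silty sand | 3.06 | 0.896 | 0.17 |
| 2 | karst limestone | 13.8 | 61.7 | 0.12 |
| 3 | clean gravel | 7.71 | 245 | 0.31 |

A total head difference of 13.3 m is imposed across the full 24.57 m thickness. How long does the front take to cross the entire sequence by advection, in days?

With flow normal to the layers, continuity requires the same specific discharge q through every layer.
Σ(b_i/K_i) = 3.06/0.896 + 13.8/61.7 + 7.71/245 = 3.670 d.
q = Δh / Σ(b_i/K_i) = 13.3 / 3.670 = 3.624 m/day.
In each layer the seepage velocity is v_i = q/n_i, so the layer transit time is t_i = b_i·n_i / q:
  layer 1 (silty sand): t_1 = 3.06 × 0.17 / 3.624 = 0.1436 d
  layer 2 (karst limestone): t_2 = 13.8 × 0.12 / 3.624 = 0.4570 d
  layer 3 (clean gravel): t_3 = 7.71 × 0.31 / 3.624 = 0.6596 d
Total t = Σ t_i = 1.260 days.

1.26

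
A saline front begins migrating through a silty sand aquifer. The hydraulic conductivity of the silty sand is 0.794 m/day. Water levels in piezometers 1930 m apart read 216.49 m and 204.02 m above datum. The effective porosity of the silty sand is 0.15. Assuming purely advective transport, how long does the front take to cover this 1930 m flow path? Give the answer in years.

Hydraulic gradient i = (216.49 − 204.02) / 1930 = 12.47 / 1930 = 0.006461.
Darcy flux q = K · i = 0.7940 × 0.006461 = 0.005130 m/day.
Seepage velocity v = q / n_e = 0.005130 / 0.15 = 0.03420 m/day.
Travel time t = L / v = 1930 / 0.03420 = 56431 days = 154.5 years.

155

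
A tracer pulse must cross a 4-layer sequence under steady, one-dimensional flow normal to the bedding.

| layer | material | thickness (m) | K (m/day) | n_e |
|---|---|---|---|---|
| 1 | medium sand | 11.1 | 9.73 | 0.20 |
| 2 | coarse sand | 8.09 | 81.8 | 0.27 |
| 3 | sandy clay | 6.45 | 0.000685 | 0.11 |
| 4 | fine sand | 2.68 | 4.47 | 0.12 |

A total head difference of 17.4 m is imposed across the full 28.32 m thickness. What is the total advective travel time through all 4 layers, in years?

8.05

With flow normal to the layers, continuity requires the same specific discharge q through every layer.
Σ(b_i/K_i) = 11.1/9.73 + 8.09/81.8 + 6.45/0.000685 + 2.68/4.47 = 9418 d.
q = Δh / Σ(b_i/K_i) = 17.4 / 9418 = 0.001848 m/day.
In each layer the seepage velocity is v_i = q/n_i, so the layer transit time is t_i = b_i·n_i / q:
  layer 1 (medium sand): t_1 = 11.1 × 0.20 / 0.001848 = 1202 d
  layer 2 (coarse sand): t_2 = 8.09 × 0.27 / 0.001848 = 1182 d
  layer 3 (sandy clay): t_3 = 6.45 × 0.11 / 0.001848 = 384.0 d
  layer 4 (fine sand): t_4 = 2.68 × 0.12 / 0.001848 = 174.1 d
Total t = Σ t_i = 2942 days = 8.055 years.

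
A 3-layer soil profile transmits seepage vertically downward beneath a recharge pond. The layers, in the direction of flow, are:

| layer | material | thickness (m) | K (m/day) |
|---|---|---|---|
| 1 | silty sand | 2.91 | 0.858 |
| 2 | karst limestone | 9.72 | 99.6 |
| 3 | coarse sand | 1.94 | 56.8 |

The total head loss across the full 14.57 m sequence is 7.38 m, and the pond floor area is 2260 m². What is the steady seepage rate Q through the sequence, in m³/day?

4730

Flow is perpendicular to layering, so the layers act in series and the equivalent K is the thickness-weighted harmonic mean.
Total thickness L = 2.91 + 9.72 + 1.94 = 14.57 m.
Σ(b_i/K_i) = 2.91/0.858 + 9.72/99.6 + 1.94/56.8 = 3.523 d.
K_eq = L / Σ(b_i/K_i) = 14.57 / 3.523 = 4.135 m/day.
Q = K_eq · A · (Δh/L) = 4.135 × 2260 × (7.38/14.57) = 4734 m³/day.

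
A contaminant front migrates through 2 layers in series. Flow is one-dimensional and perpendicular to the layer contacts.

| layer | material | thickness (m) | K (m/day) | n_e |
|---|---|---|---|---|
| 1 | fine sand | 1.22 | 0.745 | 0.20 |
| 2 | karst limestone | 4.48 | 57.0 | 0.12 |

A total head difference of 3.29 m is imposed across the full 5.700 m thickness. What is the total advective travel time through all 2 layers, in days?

With flow normal to the layers, continuity requires the same specific discharge q through every layer.
Σ(b_i/K_i) = 1.22/0.745 + 4.48/57.0 = 1.716 d.
q = Δh / Σ(b_i/K_i) = 3.29 / 1.716 = 1.917 m/day.
In each layer the seepage velocity is v_i = q/n_i, so the layer transit time is t_i = b_i·n_i / q:
  layer 1 (fine sand): t_1 = 1.22 × 0.20 / 1.917 = 0.1273 d
  layer 2 (karst limestone): t_2 = 4.48 × 0.12 / 1.917 = 0.2804 d
Total t = Σ t_i = 0.4077 days.

0.408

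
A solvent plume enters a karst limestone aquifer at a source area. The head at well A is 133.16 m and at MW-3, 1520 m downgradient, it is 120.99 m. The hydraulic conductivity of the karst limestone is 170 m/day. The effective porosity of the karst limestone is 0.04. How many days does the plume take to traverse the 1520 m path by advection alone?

44.7

Hydraulic gradient i = (133.16 − 120.99) / 1520 = 12.17 / 1520 = 0.008007.
Darcy flux q = K · i = 170.0 × 0.008007 = 1.361 m/day.
Seepage velocity v = q / n_e = 1.361 / 0.04 = 34.03 m/day.
Travel time t = L / v = 1520 / 34.03 = 44.67 days.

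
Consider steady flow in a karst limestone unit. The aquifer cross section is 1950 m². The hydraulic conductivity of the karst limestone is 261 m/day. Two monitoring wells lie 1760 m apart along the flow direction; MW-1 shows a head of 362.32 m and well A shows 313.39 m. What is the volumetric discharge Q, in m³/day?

14100

Hydraulic gradient i = (362.32 − 313.39) / 1760 = 48.93 / 1760 = 0.02780.
Darcy's law: Q = K · A · i = 261.0 × 1950 × 0.02780 = 14149 m³/day.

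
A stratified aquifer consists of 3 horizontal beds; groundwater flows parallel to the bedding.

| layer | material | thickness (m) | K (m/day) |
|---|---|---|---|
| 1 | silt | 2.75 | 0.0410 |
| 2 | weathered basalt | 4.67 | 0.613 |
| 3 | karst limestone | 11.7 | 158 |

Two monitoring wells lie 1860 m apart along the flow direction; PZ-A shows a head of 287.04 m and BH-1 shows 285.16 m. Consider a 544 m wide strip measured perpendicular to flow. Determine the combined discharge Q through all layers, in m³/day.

Flow is parallel to layering, so each bed carries its own Darcy discharge and the transmissivities add.
Σ(K_i·b_i) = 0.0410×2.75 + 0.613×4.67 + 158×11.7 = 1852 m²/day.
Hydraulic gradient i = (287.04 − 285.16) / 1860 = 1.88 / 1860 = 0.001011.
Q = Σ(K_i·b_i) · W · i = 1852 × 544 × 0.001011 = 1018 m³/day.

1020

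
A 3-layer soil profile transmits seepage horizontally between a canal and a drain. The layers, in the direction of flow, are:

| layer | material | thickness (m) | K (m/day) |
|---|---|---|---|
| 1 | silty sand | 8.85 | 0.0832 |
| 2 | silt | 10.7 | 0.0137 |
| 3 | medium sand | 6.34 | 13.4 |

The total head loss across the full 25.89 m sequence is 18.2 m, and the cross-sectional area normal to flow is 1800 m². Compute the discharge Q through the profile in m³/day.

36.9

Flow is perpendicular to layering, so the layers act in series and the equivalent K is the thickness-weighted harmonic mean.
Total thickness L = 8.85 + 10.7 + 6.34 = 25.89 m.
Σ(b_i/K_i) = 8.85/0.0832 + 10.7/0.0137 + 6.34/13.4 = 887.9 d.
K_eq = L / Σ(b_i/K_i) = 25.89 / 887.9 = 0.02916 m/day.
Q = K_eq · A · (Δh/L) = 0.02916 × 1800 × (18.2/25.89) = 36.90 m³/day.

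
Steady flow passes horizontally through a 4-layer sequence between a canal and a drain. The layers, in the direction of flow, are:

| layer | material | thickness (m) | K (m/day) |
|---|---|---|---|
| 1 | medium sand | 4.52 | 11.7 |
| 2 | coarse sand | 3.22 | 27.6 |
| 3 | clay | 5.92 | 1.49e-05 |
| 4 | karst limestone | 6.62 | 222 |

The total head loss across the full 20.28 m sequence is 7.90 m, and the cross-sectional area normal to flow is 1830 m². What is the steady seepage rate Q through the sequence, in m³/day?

Flow is perpendicular to layering, so the layers act in series and the equivalent K is the thickness-weighted harmonic mean.
Total thickness L = 4.52 + 3.22 + 5.92 + 6.62 = 20.28 m.
Σ(b_i/K_i) = 4.52/11.7 + 3.22/27.6 + 5.92/1.49e-05 + 6.62/222 = 3.973e+05 d.
K_eq = L / Σ(b_i/K_i) = 20.28 / 3.973e+05 = 5.104e-05 m/day.
Q = K_eq · A · (Δh/L) = 5.104e-05 × 1830 × (7.90/20.28) = 0.03639 m³/day.

0.0364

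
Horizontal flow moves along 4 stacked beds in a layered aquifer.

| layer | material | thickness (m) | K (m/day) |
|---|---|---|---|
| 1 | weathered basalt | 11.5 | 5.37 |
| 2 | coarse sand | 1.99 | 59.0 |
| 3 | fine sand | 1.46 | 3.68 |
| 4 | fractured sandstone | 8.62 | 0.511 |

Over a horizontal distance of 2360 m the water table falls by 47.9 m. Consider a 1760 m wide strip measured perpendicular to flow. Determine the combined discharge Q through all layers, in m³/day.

6750

Flow is parallel to layering, so each bed carries its own Darcy discharge and the transmissivities add.
Σ(K_i·b_i) = 5.37×11.5 + 59.0×1.99 + 3.68×1.46 + 0.511×8.62 = 188.9 m²/day.
Hydraulic gradient i = Δh / L = 47.9 / 2360 = 0.02030.
Q = Σ(K_i·b_i) · W · i = 188.9 × 1760 × 0.02030 = 6749 m³/day.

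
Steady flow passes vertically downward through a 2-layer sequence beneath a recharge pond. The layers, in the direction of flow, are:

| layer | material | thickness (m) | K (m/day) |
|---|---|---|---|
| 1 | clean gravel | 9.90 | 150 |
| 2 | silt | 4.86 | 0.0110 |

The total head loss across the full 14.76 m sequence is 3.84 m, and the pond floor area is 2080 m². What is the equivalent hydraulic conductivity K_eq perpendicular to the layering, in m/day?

0.0334

Flow is perpendicular to layering, so the layers act in series and the equivalent K is the thickness-weighted harmonic mean.
Total thickness L = 9.90 + 4.86 = 14.76 m.
Σ(b_i/K_i) = 9.90/150 + 4.86/0.0110 = 441.9 d.
K_eq = L / Σ(b_i/K_i) = 14.76 / 441.9 = 0.03340 m/day.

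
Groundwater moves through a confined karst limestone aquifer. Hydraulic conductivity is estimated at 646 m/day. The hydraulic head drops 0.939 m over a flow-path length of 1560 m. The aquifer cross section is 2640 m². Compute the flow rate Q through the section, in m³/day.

Hydraulic gradient i = Δh / L = 0.939 / 1560 = 0.0006019.
Darcy's law: Q = K · A · i = 646.0 × 2640 × 0.0006019 = 1027 m³/day.

1030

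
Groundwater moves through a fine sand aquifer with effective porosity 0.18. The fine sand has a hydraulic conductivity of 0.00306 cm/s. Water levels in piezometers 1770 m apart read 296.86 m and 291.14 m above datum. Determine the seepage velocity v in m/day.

Convert K: 0.00306 cm/s × 864 = 2.644 m/day.
Hydraulic gradient i = (296.86 − 291.14) / 1770 = 5.72 / 1770 = 0.003232.
Darcy flux q = K · i = 2.644 × 0.003232 = 0.008544 m/day.
Seepage velocity v = q / n_e = 0.008544 / 0.18 = 0.04747 m/day.

0.0475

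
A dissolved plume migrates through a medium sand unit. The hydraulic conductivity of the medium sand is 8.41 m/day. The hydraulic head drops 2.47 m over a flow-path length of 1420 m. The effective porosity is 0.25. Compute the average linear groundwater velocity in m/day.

Hydraulic gradient i = Δh / L = 2.47 / 1420 = 0.001739.
Darcy flux q = K · i = 8.410 × 0.001739 = 0.01463 m/day.
Seepage velocity v = q / n_e = 0.01463 / 0.25 = 0.05851 m/day.

0.0585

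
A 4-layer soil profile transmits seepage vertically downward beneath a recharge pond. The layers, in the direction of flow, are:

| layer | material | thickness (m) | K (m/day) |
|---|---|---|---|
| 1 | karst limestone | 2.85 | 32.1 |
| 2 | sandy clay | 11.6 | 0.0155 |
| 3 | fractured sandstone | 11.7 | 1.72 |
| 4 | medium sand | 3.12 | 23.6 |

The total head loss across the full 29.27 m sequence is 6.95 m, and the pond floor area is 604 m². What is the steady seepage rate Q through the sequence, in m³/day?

5.56

Flow is perpendicular to layering, so the layers act in series and the equivalent K is the thickness-weighted harmonic mean.
Total thickness L = 2.85 + 11.6 + 11.7 + 3.12 = 29.27 m.
Σ(b_i/K_i) = 2.85/32.1 + 11.6/0.0155 + 11.7/1.72 + 3.12/23.6 = 755.4 d.
K_eq = L / Σ(b_i/K_i) = 29.27 / 755.4 = 0.03875 m/day.
Q = K_eq · A · (Δh/L) = 0.03875 × 604 × (6.95/29.27) = 5.557 m³/day.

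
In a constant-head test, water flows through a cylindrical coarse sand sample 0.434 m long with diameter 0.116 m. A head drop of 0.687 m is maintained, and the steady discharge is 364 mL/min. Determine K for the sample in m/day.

Cross-sectional area A = π·(d/2)² = π × (0.116/2)² = 0.01057 m².
Convert discharge: 364 mL/min = 6.067e-06 m³/s.
Darcy's law rearranged: K = Q·L / (A·Δh) = 6.067e-06 × 0.434 / (0.01057 × 0.687) = 0.0003626 m/s = 31.33 m/day.

31.3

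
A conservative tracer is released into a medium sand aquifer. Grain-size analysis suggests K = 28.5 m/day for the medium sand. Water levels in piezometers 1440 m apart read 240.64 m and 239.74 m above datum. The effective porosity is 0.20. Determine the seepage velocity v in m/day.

0.0891

Hydraulic gradient i = (240.64 − 239.74) / 1440 = 0.9 / 1440 = 0.0006250.
Darcy flux q = K · i = 28.50 × 0.0006250 = 0.01781 m/day.
Seepage velocity v = q / n_e = 0.01781 / 0.20 = 0.08906 m/day.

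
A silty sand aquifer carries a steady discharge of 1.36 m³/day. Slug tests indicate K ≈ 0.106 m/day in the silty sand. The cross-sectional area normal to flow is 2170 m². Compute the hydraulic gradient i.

0.00591

From Q = K·A·i, i = Q / (K·A) = 1.36 / (0.1060 × 2170) = 0.005913.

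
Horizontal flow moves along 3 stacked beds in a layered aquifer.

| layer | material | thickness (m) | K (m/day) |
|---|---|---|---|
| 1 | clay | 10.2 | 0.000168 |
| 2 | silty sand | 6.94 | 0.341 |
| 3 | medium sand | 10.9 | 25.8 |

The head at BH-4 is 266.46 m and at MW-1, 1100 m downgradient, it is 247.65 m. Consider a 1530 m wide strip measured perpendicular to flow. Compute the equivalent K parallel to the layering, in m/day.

10.1

Flow is parallel to layering, so each bed carries its own Darcy discharge and the transmissivities add.
Σ(K_i·b_i) = 0.000168×10.2 + 0.341×6.94 + 25.8×10.9 = 283.6 m²/day.
Total thickness b = 28.04 m, so K_eq = Σ(K_i·b_i)/b = 10.11 m/day.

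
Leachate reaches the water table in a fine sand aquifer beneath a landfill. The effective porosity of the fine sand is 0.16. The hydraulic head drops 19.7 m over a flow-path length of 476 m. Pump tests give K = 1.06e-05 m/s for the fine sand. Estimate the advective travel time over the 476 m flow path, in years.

Convert K: 1.06e-05 m/s × 86400 = 0.9158 m/day.
Hydraulic gradient i = Δh / L = 19.7 / 476 = 0.04139.
Darcy flux q = K · i = 0.9158 × 0.04139 = 0.03790 m/day.
Seepage velocity v = q / n_e = 0.03790 / 0.16 = 0.2369 m/day.
Travel time t = L / v = 476 / 0.2369 = 2009 days = 5.501 years.

5.50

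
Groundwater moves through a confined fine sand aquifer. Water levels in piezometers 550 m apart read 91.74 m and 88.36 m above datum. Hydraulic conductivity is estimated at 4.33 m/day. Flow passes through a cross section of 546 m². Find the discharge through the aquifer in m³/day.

Hydraulic gradient i = (91.74 − 88.36) / 550 = 3.38 / 550 = 0.006145.
Darcy's law: Q = K · A · i = 4.330 × 546.0 × 0.006145 = 14.53 m³/day.

14.5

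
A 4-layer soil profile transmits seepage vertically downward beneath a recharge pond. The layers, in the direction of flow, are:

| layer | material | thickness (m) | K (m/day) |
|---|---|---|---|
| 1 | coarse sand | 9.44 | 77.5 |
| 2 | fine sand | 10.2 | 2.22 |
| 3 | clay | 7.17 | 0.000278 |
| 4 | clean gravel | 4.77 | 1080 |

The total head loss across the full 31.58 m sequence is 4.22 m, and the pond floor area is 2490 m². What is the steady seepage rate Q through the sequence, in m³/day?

Flow is perpendicular to layering, so the layers act in series and the equivalent K is the thickness-weighted harmonic mean.
Total thickness L = 9.44 + 10.2 + 7.17 + 4.77 = 31.58 m.
Σ(b_i/K_i) = 9.44/77.5 + 10.2/2.22 + 7.17/0.000278 + 4.77/1080 = 25796 d.
K_eq = L / Σ(b_i/K_i) = 31.58 / 25796 = 0.001224 m/day.
Q = K_eq · A · (Δh/L) = 0.001224 × 2490 × (4.22/31.58) = 0.4073 m³/day.

0.407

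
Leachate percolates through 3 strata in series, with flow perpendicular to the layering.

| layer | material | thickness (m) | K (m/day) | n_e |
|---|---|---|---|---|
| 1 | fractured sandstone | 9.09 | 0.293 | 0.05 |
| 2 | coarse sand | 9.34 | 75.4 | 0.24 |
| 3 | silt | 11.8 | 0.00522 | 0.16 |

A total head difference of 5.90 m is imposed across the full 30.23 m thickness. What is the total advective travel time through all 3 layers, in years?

With flow normal to the layers, continuity requires the same specific discharge q through every layer.
Σ(b_i/K_i) = 9.09/0.293 + 9.34/75.4 + 11.8/0.00522 = 2292 d.
q = Δh / Σ(b_i/K_i) = 5.90 / 2292 = 0.002575 m/day.
In each layer the seepage velocity is v_i = q/n_i, so the layer transit time is t_i = b_i·n_i / q:
  layer 1 (fractured sandstone): t_1 = 9.09 × 0.05 / 0.002575 = 176.5 d
  layer 2 (coarse sand): t_2 = 9.34 × 0.24 / 0.002575 = 870.7 d
  layer 3 (silt): t_3 = 11.8 × 0.16 / 0.002575 = 733.3 d
Total t = Σ t_i = 1781 days = 4.875 years.

4.87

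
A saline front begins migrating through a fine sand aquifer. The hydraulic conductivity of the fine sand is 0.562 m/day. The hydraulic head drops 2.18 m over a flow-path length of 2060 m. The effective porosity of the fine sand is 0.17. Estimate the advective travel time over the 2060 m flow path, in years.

Hydraulic gradient i = Δh / L = 2.18 / 2060 = 0.001058.
Darcy flux q = K · i = 0.5620 × 0.001058 = 0.0005947 m/day.
Seepage velocity v = q / n_e = 0.0005947 / 0.17 = 0.003498 m/day.
Travel time t = L / v = 2060 / 0.003498 = 5.888e+05 days = 1612 years.

1610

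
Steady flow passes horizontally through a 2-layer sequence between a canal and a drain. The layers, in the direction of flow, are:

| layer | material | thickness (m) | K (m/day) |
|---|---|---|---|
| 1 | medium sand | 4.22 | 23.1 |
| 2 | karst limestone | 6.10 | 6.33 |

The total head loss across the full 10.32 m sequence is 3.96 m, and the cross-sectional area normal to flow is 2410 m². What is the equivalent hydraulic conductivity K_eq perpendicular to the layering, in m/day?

9.00

Flow is perpendicular to layering, so the layers act in series and the equivalent K is the thickness-weighted harmonic mean.
Total thickness L = 4.22 + 6.10 = 10.32 m.
Σ(b_i/K_i) = 4.22/23.1 + 6.10/6.33 = 1.146 d.
K_eq = L / Σ(b_i/K_i) = 10.32 / 1.146 = 9.002 m/day.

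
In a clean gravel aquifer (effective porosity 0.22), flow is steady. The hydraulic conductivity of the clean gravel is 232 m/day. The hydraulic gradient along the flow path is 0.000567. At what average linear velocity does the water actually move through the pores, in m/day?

0.598

Hydraulic gradient i = 0.000567.
Darcy flux q = K · i = 232.0 × 0.0005670 = 0.1315 m/day.
Seepage velocity v = q / n_e = 0.1315 / 0.22 = 0.5979 m/day.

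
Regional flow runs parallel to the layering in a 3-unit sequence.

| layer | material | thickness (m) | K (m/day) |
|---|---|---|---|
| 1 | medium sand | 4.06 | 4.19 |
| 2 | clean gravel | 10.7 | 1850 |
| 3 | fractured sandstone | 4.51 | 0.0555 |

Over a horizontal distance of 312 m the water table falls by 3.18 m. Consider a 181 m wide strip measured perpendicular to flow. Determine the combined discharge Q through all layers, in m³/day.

36500

Flow is parallel to layering, so each bed carries its own Darcy discharge and the transmissivities add.
Σ(K_i·b_i) = 4.19×4.06 + 1850×10.7 + 0.0555×4.51 = 19812 m²/day.
Hydraulic gradient i = Δh / L = 3.18 / 312 = 0.01019.
Q = Σ(K_i·b_i) · W · i = 19812 × 181 × 0.01019 = 36550 m³/day.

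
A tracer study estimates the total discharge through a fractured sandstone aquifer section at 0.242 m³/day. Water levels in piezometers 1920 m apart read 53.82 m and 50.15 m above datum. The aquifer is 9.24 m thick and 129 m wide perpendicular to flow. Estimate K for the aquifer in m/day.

Cross-sectional area A = 129 × 9.24 = 1192 m².
Hydraulic gradient i = (53.82 − 50.15) / 1920 = 3.67 / 1920 = 0.001911.
From Q = K·A·i, K = Q / (A·i) = 0.242 / (1192 × 0.001911) = 0.1062 m/day.

0.106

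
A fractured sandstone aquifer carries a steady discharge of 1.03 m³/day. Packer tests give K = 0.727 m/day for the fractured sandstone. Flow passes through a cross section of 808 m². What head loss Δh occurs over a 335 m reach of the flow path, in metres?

From Q = K·A·i, i = Q / (K·A) = 1.03 / (0.7270 × 808.0) = 0.001753.
Head loss Δh = i · L = 0.001753 × 335 = 0.5874 m.

0.587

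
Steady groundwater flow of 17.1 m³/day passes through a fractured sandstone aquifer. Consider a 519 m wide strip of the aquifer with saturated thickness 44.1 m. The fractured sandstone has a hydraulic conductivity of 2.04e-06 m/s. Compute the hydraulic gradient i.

Convert K: 2.04e-06 m/s × 86400 = 0.1763 m/day.
Cross-sectional area A = 519 × 44.1 = 22888 m².
From Q = K·A·i, i = Q / (K·A) = 17.1 / (0.1763 × 22888) = 0.004239.

0.00424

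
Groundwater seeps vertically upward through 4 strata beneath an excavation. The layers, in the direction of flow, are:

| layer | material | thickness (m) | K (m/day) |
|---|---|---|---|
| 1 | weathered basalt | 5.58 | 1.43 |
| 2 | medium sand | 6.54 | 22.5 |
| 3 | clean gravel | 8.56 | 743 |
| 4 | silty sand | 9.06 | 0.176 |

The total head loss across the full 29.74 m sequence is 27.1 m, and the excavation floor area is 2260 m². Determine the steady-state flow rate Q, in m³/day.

1100

Flow is perpendicular to layering, so the layers act in series and the equivalent K is the thickness-weighted harmonic mean.
Total thickness L = 5.58 + 6.54 + 8.56 + 9.06 = 29.74 m.
Σ(b_i/K_i) = 5.58/1.43 + 6.54/22.5 + 8.56/743 + 9.06/0.176 = 55.68 d.
K_eq = L / Σ(b_i/K_i) = 29.74 / 55.68 = 0.5341 m/day.
Q = K_eq · A · (Δh/L) = 0.5341 × 2260 × (27.1/29.74) = 1100 m³/day.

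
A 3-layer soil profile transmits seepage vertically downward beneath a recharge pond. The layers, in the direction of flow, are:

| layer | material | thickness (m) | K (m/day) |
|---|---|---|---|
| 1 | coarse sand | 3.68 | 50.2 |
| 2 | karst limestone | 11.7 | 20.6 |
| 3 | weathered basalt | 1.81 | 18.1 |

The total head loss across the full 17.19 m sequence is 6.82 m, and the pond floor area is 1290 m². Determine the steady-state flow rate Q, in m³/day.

Flow is perpendicular to layering, so the layers act in series and the equivalent K is the thickness-weighted harmonic mean.
Total thickness L = 3.68 + 11.7 + 1.81 = 17.19 m.
Σ(b_i/K_i) = 3.68/50.2 + 11.7/20.6 + 1.81/18.1 = 0.7413 d.
K_eq = L / Σ(b_i/K_i) = 17.19 / 0.7413 = 23.19 m/day.
Q = K_eq · A · (Δh/L) = 23.19 × 1290 × (6.82/17.19) = 11869 m³/day.

11900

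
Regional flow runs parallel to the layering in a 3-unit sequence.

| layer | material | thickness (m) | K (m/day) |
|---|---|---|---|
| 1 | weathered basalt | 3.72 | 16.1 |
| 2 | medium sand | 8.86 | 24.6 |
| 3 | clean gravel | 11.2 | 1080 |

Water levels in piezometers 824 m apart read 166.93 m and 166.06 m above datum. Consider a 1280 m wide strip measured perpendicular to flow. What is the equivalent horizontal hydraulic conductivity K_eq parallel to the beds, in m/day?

520

Flow is parallel to layering, so each bed carries its own Darcy discharge and the transmissivities add.
Σ(K_i·b_i) = 16.1×3.72 + 24.6×8.86 + 1080×11.2 = 12374 m²/day.
Total thickness b = 23.78 m, so K_eq = Σ(K_i·b_i)/b = 520.3 m/day.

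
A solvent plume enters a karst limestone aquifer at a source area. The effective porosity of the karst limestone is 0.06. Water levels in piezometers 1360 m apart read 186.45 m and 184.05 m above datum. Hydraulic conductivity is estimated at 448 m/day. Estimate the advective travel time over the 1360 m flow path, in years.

Hydraulic gradient i = (186.45 − 184.05) / 1360 = 2.4 / 1360 = 0.001765.
Darcy flux q = K · i = 448.0 × 0.001765 = 0.7906 m/day.
Seepage velocity v = q / n_e = 0.7906 / 0.06 = 13.18 m/day.
Travel time t = L / v = 1360 / 13.18 = 103.2 days = 0.2826 years.

0.283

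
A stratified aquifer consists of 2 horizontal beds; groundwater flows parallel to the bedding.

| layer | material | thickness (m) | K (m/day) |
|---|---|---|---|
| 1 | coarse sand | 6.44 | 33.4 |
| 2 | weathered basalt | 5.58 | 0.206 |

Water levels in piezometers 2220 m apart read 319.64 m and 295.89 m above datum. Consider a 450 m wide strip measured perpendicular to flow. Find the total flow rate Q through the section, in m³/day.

Flow is parallel to layering, so each bed carries its own Darcy discharge and the transmissivities add.
Σ(K_i·b_i) = 33.4×6.44 + 0.206×5.58 = 216.2 m²/day.
Hydraulic gradient i = (319.64 − 295.89) / 2220 = 23.75 / 2220 = 0.01070.
Q = Σ(K_i·b_i) · W · i = 216.2 × 450 × 0.01070 = 1041 m³/day.

1040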